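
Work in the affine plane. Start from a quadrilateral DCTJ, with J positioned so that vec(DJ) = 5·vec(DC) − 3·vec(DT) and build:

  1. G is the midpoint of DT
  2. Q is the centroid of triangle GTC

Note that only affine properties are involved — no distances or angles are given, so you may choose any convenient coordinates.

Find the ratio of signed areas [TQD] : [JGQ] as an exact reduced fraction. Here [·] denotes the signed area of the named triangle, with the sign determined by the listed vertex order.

Assign D = (0, 0), C = (1, 0), T = (0, 1), J = (5, -3) — the answer is frame-independent, so this choice is without loss of generality.
1. G is the midpoint of DT ⇒ G = (0, 1/2)
2. Q is the centroid of triangle GTC ⇒ Q = (1/3, 1/2)
2·[TQD] = -1/3, 2·[JGQ] = -7/6
[TQD]:[JGQ] = -1/3:-7/6 = 2/7

[TQD]:[JGQ] = 2/7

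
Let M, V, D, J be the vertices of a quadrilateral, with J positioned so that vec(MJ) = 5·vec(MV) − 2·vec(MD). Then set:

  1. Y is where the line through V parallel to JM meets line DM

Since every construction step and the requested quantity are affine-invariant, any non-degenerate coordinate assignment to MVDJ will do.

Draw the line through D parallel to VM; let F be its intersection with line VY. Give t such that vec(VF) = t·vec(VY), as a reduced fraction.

Set M = (0, 0), V = (1, 0), D = (0, 1), J = (5, -2); any affine frame gives the same invariant.
1. Y is where the line through V parallel to JM meets line DM ⇒ Y = (0, 2/5)
through D parallel to VM: direction (-1, 0); meets VY at F = (-3/2, 1)
F = V + t·(Y−V) with t = 5/2

t = 5/2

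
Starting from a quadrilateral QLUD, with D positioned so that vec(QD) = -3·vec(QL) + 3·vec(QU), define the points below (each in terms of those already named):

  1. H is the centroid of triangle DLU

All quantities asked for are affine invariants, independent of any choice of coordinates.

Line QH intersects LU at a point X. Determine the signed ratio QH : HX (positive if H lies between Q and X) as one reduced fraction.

Assign Q = (0, 0), L = (1, 0), U = (0, 1), D = (-3, 3) — the answer is frame-independent, so this choice is without loss of generality.
1. H is the centroid of triangle DLU ⇒ H = (-2/3, 4/3)
line QH meets LU at X = (-1, 2)
H = Q + t·(X−Q) with t = 2/3, so QH:HX = 2/3:1/3

QH:HX = 2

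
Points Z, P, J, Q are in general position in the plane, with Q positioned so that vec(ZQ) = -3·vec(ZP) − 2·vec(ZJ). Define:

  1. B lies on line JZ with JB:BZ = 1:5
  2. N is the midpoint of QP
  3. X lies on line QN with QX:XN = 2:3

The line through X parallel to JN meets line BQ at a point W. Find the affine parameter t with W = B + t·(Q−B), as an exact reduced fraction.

Work in coordinates with Z = (0, 0), P = (1, 0), J = (0, 1), Q = (-3, -2).
1. B lies on line JZ with JB:BZ = 1:5 ⇒ B = (0, 5/6)
2. N is the midpoint of QP ⇒ N = (-1, -1)
3. X lies on line QN with QX:XN = 2:3 ⇒ X = (-11/5, -8/5)
through X parallel to JN: direction (-1, -2); meets BQ at W = (-177/95, -88/95)
W = B + t·(Q−B) with t = 59/95

t = 59/95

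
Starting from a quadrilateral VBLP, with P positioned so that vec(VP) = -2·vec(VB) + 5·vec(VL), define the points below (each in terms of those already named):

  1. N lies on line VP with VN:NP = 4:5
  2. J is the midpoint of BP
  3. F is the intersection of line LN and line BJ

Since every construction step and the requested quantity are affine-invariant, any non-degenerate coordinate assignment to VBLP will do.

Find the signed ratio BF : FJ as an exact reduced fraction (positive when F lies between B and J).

BF:FJ = -6/13

Assign V = (0, 0), B = (1, 0), L = (0, 1), P = (-2, 5) — the answer is frame-independent, so this choice is without loss of generality.
1. N lies on line VP with VN:NP = 4:5 ⇒ N = (-8/9, 20/9)
2. J is the midpoint of BP ⇒ J = (-1/2, 5/2)
3. F is the intersection of line LN and line BJ ⇒ F = (16/7, -15/7)
F = B + t·(J−B) with t = -6/7, so BF:FJ = t:(1−t) = -6/7:13/7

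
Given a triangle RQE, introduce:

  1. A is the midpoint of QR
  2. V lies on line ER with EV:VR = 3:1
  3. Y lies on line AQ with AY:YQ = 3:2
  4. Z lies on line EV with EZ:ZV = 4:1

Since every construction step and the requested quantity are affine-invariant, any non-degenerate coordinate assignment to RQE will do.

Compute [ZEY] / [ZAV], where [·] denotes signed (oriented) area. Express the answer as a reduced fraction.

Set R = (0, 0), Q = (1, 0), E = (0, 1); any affine frame gives the same invariant.
1. A is the midpoint of QR ⇒ A = (1/2, 0)
2. V lies on line ER with EV:VR = 3:1 ⇒ V = (0, 1/4)
3. Y lies on line AQ with AY:YQ = 3:2 ⇒ Y = (4/5, 0)
4. Z lies on line EV with EZ:ZV = 4:1 ⇒ Z = (0, 2/5)
2·[ZEY] = -12/25, 2·[ZAV] = -3/40
[ZEY]:[ZAV] = -12/25:-3/40 = 32/5

[ZEY]:[ZAV] = 32/5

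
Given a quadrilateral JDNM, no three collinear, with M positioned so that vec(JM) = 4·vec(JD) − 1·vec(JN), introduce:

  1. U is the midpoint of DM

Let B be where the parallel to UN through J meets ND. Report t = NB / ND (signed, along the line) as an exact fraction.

Assign J = (0, 0), D = (1, 0), N = (0, 1), M = (4, -1) — the answer is frame-independent, so this choice is without loss of generality.
1. U is the midpoint of DM ⇒ U = (5/2, -1/2)
through J parallel to UN: direction (-5/2, 3/2); meets ND at B = (5/2, -3/2)
B = N + t·(D−N) with t = 5/2

t = 5/2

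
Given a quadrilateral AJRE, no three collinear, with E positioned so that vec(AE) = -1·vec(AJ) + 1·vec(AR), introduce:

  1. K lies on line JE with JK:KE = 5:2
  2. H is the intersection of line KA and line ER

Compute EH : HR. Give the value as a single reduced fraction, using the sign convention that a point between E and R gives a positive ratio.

EH:HR = 2/3

Work in coordinates with A = (0, 0), J = (1, 0), R = (0, 1), E = (-1, 1).
1. K lies on line JE with JK:KE = 5:2 ⇒ K = (-3/7, 5/7)
2. H is the intersection of line KA and line ER ⇒ H = (-3/5, 1)
H = E + t·(R−E) with t = 2/5, so EH:HR = t:(1−t) = 2/5:3/5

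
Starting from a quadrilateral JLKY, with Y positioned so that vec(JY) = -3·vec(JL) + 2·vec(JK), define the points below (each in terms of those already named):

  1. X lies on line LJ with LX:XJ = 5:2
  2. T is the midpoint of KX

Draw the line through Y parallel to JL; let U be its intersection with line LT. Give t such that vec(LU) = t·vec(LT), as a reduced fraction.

t = 4

Choose coordinates J = (0, 0), L = (1, 0), K = (0, 1), Y = (-3, 2).
1. X lies on line LJ with LX:XJ = 5:2 ⇒ X = (2/7, 0)
2. T is the midpoint of KX ⇒ T = (1/7, 1/2)
through Y parallel to JL: direction (1, 0); meets LT at U = (-17/7, 2)
U = L + t·(T−L) with t = 4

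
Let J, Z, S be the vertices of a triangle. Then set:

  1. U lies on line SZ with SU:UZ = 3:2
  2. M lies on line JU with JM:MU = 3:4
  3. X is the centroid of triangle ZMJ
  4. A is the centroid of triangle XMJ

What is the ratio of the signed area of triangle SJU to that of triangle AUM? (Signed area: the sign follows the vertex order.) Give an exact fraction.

[SJU]:[AUM] = 189/8

Assign J = (0, 0), Z = (1, 0), S = (0, 1) — the answer is frame-independent, so this choice is without loss of generality.
1. U lies on line SZ with SU:UZ = 3:2 ⇒ U = (3/5, 2/5)
2. M lies on line JU with JM:MU = 3:4 ⇒ M = (9/35, 6/35)
3. X is the centroid of triangle ZMJ ⇒ X = (44/105, 2/35)
4. A is the centroid of triangle XMJ ⇒ A = (71/315, 8/105)
2·[SJU] = 3/5, 2·[AUM] = 8/315
[SJU]:[AUM] = 3/5:8/315 = 189/8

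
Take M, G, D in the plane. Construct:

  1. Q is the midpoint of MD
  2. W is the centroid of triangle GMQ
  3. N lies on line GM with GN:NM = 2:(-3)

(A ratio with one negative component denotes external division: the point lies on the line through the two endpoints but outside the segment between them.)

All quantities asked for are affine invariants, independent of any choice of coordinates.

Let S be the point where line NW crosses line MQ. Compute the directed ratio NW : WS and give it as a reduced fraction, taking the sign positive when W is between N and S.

Assign M = (0, 0), G = (1, 0), D = (0, 1) — the answer is frame-independent, so this choice is without loss of generality.
1. Q is the midpoint of MD ⇒ Q = (0, 1/2)
2. W is the centroid of triangle GMQ ⇒ W = (1/3, 1/6)
3. N lies on line GM with GN:NM = 2:(-3) ⇒ N = (3, 0)
line NW meets MQ at S = (0, 3/16)
W = N + t·(S−N) with t = 8/9, so NW:WS = 8/9:1/9

NW:WS = 8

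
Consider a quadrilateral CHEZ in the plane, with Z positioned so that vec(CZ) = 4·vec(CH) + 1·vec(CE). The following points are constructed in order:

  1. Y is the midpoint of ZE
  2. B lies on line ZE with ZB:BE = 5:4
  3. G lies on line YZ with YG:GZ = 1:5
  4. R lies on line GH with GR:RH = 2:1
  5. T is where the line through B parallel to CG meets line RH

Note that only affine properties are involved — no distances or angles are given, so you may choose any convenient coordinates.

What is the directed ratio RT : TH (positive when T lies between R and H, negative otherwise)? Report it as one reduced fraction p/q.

RT:TH = -11/14

Assign C = (0, 0), H = (1, 0), E = (0, 1), Z = (4, 1) — the answer is frame-independent, so this choice is without loss of generality.
1. Y is the midpoint of ZE ⇒ Y = (2, 1)
2. B lies on line ZE with ZB:BE = 5:4 ⇒ B = (16/9, 1)
3. G lies on line YZ with YG:GZ = 1:5 ⇒ G = (7/3, 1)
4. R lies on line GH with GR:RH = 2:1 ⇒ R = (13/9, 1/3)
5. T is where the line through B parallel to CG meets line RH ⇒ T = (83/27, 14/9)
T = R + t·(H−R) with t = -11/3, so RT:TH = t:(1−t) = -11/3:14/3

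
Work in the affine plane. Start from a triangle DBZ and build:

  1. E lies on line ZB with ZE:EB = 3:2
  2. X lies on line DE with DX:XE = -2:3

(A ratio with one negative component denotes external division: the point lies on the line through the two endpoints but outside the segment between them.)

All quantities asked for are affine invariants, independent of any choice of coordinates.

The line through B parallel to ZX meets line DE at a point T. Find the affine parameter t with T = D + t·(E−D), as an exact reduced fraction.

t = 3

Set D = (0, 0), B = (1, 0), Z = (0, 1); any affine frame gives the same invariant.
1. E lies on line ZB with ZE:EB = 3:2 ⇒ E = (3/5, 2/5)
2. X lies on line DE with DX:XE = -2:3 ⇒ X = (-6/5, -4/5)
through B parallel to ZX: direction (-6/5, -9/5); meets DE at T = (9/5, 6/5)
T = D + t·(E−D) with t = 3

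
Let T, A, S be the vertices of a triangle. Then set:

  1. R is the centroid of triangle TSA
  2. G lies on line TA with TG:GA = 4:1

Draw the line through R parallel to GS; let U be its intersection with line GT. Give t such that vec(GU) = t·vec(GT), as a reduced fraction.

Assign T = (0, 0), A = (1, 0), S = (0, 1) — the answer is frame-independent, so this choice is without loss of generality.
1. R is the centroid of triangle TSA ⇒ R = (1/3, 1/3)
2. G lies on line TA with TG:GA = 4:1 ⇒ G = (4/5, 0)
through R parallel to GS: direction (-4/5, 1); meets GT at U = (3/5, 0)
U = G + t·(T−G) with t = 1/4

t = 1/4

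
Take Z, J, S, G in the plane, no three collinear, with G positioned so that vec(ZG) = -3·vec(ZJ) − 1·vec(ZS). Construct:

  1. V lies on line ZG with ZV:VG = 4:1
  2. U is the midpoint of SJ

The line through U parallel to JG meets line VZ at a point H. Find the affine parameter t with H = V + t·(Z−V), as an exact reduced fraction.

Set Z = (0, 0), J = (1, 0), S = (0, 1), G = (-3, -1); any affine frame gives the same invariant.
1. V lies on line ZG with ZV:VG = 4:1 ⇒ V = (-12/5, -4/5)
2. U is the midpoint of SJ ⇒ U = (1/2, 1/2)
through U parallel to JG: direction (-4, -1); meets VZ at H = (9/2, 3/2)
H = V + t·(Z−V) with t = 23/8

t = 23/8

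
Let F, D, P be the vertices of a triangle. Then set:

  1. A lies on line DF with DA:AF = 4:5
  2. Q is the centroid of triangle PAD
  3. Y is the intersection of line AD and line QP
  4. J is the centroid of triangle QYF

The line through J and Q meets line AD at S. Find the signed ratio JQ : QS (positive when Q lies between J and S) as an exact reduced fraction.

Work in coordinates with F = (0, 0), D = (1, 0), P = (0, 1).
1. A lies on line DF with DA:AF = 4:5 ⇒ A = (5/9, 0)
2. Q is the centroid of triangle PAD ⇒ Q = (14/27, 1/3)
3. Y is the intersection of line AD and line QP ⇒ Y = (7/9, 0)
4. J is the centroid of triangle QYF ⇒ J = (35/81, 1/9)
line JQ meets AD at S = (7/18, 0)
Q = J + t·(S−J) with t = -2, so JQ:QS = -2:3

JQ:QS = -2/3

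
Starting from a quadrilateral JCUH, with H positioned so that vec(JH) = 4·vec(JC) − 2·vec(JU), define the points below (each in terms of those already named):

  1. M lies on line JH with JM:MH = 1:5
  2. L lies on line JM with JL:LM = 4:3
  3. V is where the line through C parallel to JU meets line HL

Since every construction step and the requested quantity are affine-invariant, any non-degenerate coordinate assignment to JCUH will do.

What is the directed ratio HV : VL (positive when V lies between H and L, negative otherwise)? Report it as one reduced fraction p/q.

Choose coordinates J = (0, 0), C = (1, 0), U = (0, 1), H = (4, -2).
1. M lies on line JH with JM:MH = 1:5 ⇒ M = (2/3, -1/3)
2. L lies on line JM with JL:LM = 4:3 ⇒ L = (8/21, -4/21)
3. V is where the line through C parallel to JU meets line HL ⇒ V = (1, -1/2)
V = H + t·(L−H) with t = 63/76, so HV:VL = t:(1−t) = 63/76:13/76

HV:VL = 63/13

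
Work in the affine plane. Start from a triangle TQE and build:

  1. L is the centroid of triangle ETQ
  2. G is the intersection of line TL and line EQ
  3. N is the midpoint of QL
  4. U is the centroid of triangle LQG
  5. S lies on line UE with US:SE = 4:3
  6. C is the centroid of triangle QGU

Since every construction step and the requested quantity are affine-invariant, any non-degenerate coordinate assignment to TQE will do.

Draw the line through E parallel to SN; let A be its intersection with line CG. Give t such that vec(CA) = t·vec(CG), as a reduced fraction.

Assign T = (0, 0), Q = (1, 0), E = (0, 1) — the answer is frame-independent, so this choice is without loss of generality.
1. L is the centroid of triangle ETQ ⇒ L = (1/3, 1/3)
2. G is the intersection of line TL and line EQ ⇒ G = (1/2, 1/2)
3. N is the midpoint of QL ⇒ N = (2/3, 1/6)
4. U is the centroid of triangle LQG ⇒ U = (11/18, 5/18)
5. S lies on line UE with US:SE = 4:3 ⇒ S = (11/42, 29/42)
6. C is the centroid of triangle QGU ⇒ C = (19/27, 7/27)
through E parallel to SN: direction (17/42, -11/21); meets CG at A = (-17/21, 43/21)
A = C + t·(G−C) with t = 52/7

t = 52/7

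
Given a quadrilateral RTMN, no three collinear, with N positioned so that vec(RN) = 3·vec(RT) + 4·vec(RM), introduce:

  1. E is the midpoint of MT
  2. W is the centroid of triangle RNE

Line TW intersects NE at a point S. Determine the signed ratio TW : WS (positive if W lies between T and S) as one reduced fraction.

Assign R = (0, 0), T = (1, 0), M = (0, 1), N = (3, 4) — the answer is frame-independent, so this choice is without loss of generality.
1. E is the midpoint of MT ⇒ E = (1/2, 1/2)
2. W is the centroid of triangle RNE ⇒ W = (7/6, 3/2)
line TW meets NE at S = (22/19, 27/19)
W = T + t·(S−T) with t = 19/18, so TW:WS = 19/18:-1/18

TW:WS = -19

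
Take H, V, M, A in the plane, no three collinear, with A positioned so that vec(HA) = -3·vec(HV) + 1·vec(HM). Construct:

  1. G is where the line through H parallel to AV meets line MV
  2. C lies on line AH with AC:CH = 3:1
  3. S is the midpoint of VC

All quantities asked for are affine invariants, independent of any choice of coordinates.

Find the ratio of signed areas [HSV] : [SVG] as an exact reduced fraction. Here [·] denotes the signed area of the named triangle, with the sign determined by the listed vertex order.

[HSV]:[SVG] = 1/2

Assign H = (0, 0), V = (1, 0), M = (0, 1), A = (-3, 1) — the answer is frame-independent, so this choice is without loss of generality.
1. G is where the line through H parallel to AV meets line MV ⇒ G = (4/3, -1/3)
2. C lies on line AH with AC:CH = 3:1 ⇒ C = (-3/4, 1/4)
3. S is the midpoint of VC ⇒ S = (1/8, 1/8)
2·[HSV] = -1/8, 2·[SVG] = -1/4
[HSV]:[SVG] = -1/8:-1/4 = 1/2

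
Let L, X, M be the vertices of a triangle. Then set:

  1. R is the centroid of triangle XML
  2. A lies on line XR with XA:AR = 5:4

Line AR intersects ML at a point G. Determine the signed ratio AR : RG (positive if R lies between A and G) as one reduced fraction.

AR:RG = 8/9

Assign L = (0, 0), X = (1, 0), M = (0, 1) — the answer is frame-independent, so this choice is without loss of generality.
1. R is the centroid of triangle XML ⇒ R = (1/3, 1/3)
2. A lies on line XR with XA:AR = 5:4 ⇒ A = (17/27, 5/27)
line AR meets ML at G = (0, 1/2)
R = A + t·(G−A) with t = 8/17, so AR:RG = 8/17:9/17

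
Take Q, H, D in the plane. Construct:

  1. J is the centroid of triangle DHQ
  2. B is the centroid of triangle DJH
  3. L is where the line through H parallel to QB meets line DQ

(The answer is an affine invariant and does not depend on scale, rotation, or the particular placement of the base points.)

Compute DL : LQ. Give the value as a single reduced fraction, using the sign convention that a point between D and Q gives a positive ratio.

Assign Q = (0, 0), H = (1, 0), D = (0, 1) — the answer is frame-independent, so this choice is without loss of generality.
1. J is the centroid of triangle DHQ ⇒ J = (1/3, 1/3)
2. B is the centroid of triangle DJH ⇒ B = (4/9, 4/9)
3. L is where the line through H parallel to QB meets line DQ ⇒ L = (0, -1)
L = D + t·(Q−D) with t = 2, so DL:LQ = t:(1−t) = 2:-1

DL:LQ = -2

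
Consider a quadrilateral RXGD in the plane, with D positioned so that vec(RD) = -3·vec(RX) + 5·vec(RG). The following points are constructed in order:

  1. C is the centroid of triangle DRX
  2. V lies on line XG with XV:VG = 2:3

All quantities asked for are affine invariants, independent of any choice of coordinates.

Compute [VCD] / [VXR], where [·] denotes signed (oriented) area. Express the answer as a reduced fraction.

Choose coordinates R = (0, 0), X = (1, 0), G = (0, 1), D = (-3, 5).
1. C is the centroid of triangle DRX ⇒ C = (-2/3, 5/3)
2. V lies on line XG with XV:VG = 2:3 ⇒ V = (3/5, 2/5)
2·[VCD] = -19/15, 2·[VXR] = -2/5
[VCD]:[VXR] = -19/15:-2/5 = 19/6

[VCD]:[VXR] = 19/6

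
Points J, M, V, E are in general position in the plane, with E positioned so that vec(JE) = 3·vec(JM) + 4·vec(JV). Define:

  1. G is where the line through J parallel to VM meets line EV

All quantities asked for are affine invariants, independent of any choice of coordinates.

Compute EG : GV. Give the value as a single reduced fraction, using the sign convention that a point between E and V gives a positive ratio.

Assign J = (0, 0), M = (1, 0), V = (0, 1), E = (3, 4) — the answer is frame-independent, so this choice is without loss of generality.
1. G is where the line through J parallel to VM meets line EV ⇒ G = (-1/2, 1/2)
G = E + t·(V−E) with t = 7/6, so EG:GV = t:(1−t) = 7/6:-1/6

EG:GV = -7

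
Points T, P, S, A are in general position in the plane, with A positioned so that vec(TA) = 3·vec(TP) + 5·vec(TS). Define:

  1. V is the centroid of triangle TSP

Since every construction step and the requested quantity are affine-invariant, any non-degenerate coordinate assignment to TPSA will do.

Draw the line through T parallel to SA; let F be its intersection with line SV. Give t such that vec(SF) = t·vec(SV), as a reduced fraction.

Assign T = (0, 0), P = (1, 0), S = (0, 1), A = (3, 5) — the answer is frame-independent, so this choice is without loss of generality.
1. V is the centroid of triangle TSP ⇒ V = (1/3, 1/3)
through T parallel to SA: direction (3, 4); meets SV at F = (3/10, 2/5)
F = S + t·(V−S) with t = 9/10

t = 9/10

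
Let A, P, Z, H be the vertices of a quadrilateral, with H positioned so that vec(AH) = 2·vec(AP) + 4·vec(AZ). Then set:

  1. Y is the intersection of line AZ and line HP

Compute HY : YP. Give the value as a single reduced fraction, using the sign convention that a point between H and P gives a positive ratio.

HY:YP = -2

Assign A = (0, 0), P = (1, 0), Z = (0, 1), H = (2, 4) — the answer is frame-independent, so this choice is without loss of generality.
1. Y is the intersection of line AZ and line HP ⇒ Y = (0, -4)
Y = H + t·(P−H) with t = 2, so HY:YP = t:(1−t) = 2:-1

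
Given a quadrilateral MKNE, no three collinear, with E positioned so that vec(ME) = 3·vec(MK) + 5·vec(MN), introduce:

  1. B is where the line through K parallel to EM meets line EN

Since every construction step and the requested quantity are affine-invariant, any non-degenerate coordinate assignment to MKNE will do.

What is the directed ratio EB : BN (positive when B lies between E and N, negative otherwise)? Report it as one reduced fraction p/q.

EB:BN = -5/8

Assign M = (0, 0), K = (1, 0), N = (0, 1), E = (3, 5) — the answer is frame-independent, so this choice is without loss of generality.
1. B is where the line through K parallel to EM meets line EN ⇒ B = (8, 35/3)
B = E + t·(N−E) with t = -5/3, so EB:BN = t:(1−t) = -5/3:8/3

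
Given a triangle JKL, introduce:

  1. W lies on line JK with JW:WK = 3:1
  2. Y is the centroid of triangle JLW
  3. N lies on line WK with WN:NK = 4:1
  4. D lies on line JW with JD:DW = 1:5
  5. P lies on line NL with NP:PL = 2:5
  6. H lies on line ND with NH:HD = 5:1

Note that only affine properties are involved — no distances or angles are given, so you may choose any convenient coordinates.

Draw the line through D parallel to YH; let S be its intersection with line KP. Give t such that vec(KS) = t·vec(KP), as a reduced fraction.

t = 245/87

Work in coordinates with J = (0, 0), K = (1, 0), L = (0, 1).
1. W lies on line JK with JW:WK = 3:1 ⇒ W = (3/4, 0)
2. Y is the centroid of triangle JLW ⇒ Y = (1/4, 1/3)
3. N lies on line WK with WN:NK = 4:1 ⇒ N = (19/20, 0)
4. D lies on line JW with JD:DW = 1:5 ⇒ D = (1/8, 0)
5. P lies on line NL with NP:PL = 2:5 ⇒ P = (19/28, 2/7)
6. H lies on line ND with NH:HD = 5:1 ⇒ H = (21/80, 0)
through D parallel to YH: direction (1/80, -1/3); meets KP at S = (11/116, 70/87)
S = K + t·(P−K) with t = 245/87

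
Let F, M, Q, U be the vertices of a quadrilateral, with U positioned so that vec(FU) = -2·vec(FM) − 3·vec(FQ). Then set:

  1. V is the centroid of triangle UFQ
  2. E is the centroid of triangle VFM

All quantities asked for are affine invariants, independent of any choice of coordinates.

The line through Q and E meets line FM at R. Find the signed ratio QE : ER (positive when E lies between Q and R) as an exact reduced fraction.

QE:ER = -11/2

Work in coordinates with F = (0, 0), M = (1, 0), Q = (0, 1), U = (-2, -3).
1. V is the centroid of triangle UFQ ⇒ V = (-2/3, -2/3)
2. E is the centroid of triangle VFM ⇒ E = (1/9, -2/9)
line QE meets FM at R = (1/11, 0)
E = Q + t·(R−Q) with t = 11/9, so QE:ER = 11/9:-2/9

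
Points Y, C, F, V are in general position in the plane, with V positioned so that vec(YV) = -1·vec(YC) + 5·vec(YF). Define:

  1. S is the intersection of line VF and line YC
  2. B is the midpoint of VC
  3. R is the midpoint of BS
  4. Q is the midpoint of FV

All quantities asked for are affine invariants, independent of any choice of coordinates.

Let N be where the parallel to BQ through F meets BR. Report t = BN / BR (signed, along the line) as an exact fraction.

t = 4/3

Set Y = (0, 0), C = (1, 0), F = (0, 1), V = (-1, 5); any affine frame gives the same invariant.
1. S is the intersection of line VF and line YC ⇒ S = (1/4, 0)
2. B is the midpoint of VC ⇒ B = (0, 5/2)
3. R is the midpoint of BS ⇒ R = (1/8, 5/4)
4. Q is the midpoint of FV ⇒ Q = (-1/2, 3)
through F parallel to BQ: direction (-1/2, 1/2); meets BR at N = (1/6, 5/6)
N = B + t·(R−B) with t = 4/3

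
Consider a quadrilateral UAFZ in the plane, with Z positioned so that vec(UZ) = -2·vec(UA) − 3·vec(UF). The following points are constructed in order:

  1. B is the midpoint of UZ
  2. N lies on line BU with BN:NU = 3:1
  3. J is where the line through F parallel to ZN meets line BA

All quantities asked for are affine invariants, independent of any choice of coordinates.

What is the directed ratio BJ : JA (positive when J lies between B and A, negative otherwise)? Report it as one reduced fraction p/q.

BJ:JA = -2/5

Choose coordinates U = (0, 0), A = (1, 0), F = (0, 1), Z = (-2, -3).
1. B is the midpoint of UZ ⇒ B = (-1, -3/2)
2. N lies on line BU with BN:NU = 3:1 ⇒ N = (-1/4, -3/8)
3. J is where the line through F parallel to ZN meets line BA ⇒ J = (-7/3, -5/2)
J = B + t·(A−B) with t = -2/3, so BJ:JA = t:(1−t) = -2/3:5/3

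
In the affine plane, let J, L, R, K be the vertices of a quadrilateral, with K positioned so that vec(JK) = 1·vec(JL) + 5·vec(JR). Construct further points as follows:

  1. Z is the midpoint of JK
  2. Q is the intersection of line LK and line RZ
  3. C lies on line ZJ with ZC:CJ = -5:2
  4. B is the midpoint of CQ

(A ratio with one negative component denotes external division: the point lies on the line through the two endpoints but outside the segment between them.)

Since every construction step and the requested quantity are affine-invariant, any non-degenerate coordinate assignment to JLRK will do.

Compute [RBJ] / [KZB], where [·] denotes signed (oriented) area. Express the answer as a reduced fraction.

Set J = (0, 0), L = (1, 0), R = (0, 1), K = (1, 5); any affine frame gives the same invariant.
1. Z is the midpoint of JK ⇒ Z = (1/2, 5/2)
2. Q is the intersection of line LK and line RZ ⇒ Q = (1, 4)
3. C lies on line ZJ with ZC:CJ = -5:2 ⇒ C = (-1/3, -5/3)
4. B is the midpoint of CQ ⇒ B = (1/3, 7/6)
2·[RBJ] = -1/3, 2·[KZB] = 1/4
[RBJ]:[KZB] = -1/3:1/4 = -4/3

[RBJ]:[KZB] = -4/3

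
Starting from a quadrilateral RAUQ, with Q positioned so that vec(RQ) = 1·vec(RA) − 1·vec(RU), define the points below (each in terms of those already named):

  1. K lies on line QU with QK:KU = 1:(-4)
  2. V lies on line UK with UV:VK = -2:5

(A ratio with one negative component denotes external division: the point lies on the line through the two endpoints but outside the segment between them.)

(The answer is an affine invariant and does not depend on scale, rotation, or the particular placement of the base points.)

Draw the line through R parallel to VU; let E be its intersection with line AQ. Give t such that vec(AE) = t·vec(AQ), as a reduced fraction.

t = 2

Assign R = (0, 0), A = (1, 0), U = (0, 1), Q = (1, -1) — the answer is frame-independent, so this choice is without loss of generality.
1. K lies on line QU with QK:KU = 1:(-4) ⇒ K = (4/3, -5/3)
2. V lies on line UK with UV:VK = -2:5 ⇒ V = (-8/9, 25/9)
through R parallel to VU: direction (8/9, -16/9); meets AQ at E = (1, -2)
E = A + t·(Q−A) with t = 2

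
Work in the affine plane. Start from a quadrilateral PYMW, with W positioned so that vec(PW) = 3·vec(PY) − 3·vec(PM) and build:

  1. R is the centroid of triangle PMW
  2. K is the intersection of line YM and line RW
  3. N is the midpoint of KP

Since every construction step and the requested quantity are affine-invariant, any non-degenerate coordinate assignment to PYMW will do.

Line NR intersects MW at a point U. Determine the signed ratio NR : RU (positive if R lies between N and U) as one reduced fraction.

NR:RU = 2

Set P = (0, 0), Y = (1, 0), M = (0, 1), W = (3, -3); any affine frame gives the same invariant.
1. R is the centroid of triangle PMW ⇒ R = (1, -2/3)
2. K is the intersection of line YM and line RW ⇒ K = (-3, 4)
3. N is the midpoint of KP ⇒ N = (-3/2, 2)
line NR meets MW at U = (9/4, -2)
R = N + t·(U−N) with t = 2/3, so NR:RU = 2/3:1/3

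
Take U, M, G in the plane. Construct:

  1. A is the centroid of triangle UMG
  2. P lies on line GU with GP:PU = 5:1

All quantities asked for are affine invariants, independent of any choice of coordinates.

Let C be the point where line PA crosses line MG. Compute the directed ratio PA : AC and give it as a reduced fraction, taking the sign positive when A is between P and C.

Work in coordinates with U = (0, 0), M = (1, 0), G = (0, 1).
1. A is the centroid of triangle UMG ⇒ A = (1/3, 1/3)
2. P lies on line GU with GP:PU = 5:1 ⇒ P = (0, 1/6)
line PA meets MG at C = (5/9, 4/9)
A = P + t·(C−P) with t = 3/5, so PA:AC = 3/5:2/5

PA:AC = 3/2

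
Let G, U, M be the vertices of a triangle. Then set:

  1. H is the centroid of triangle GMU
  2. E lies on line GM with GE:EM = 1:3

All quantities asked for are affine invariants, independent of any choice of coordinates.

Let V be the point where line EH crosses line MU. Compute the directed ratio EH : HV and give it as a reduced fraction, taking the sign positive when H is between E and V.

Assign G = (0, 0), U = (1, 0), M = (0, 1) — the answer is frame-independent, so this choice is without loss of generality.
1. H is the centroid of triangle GMU ⇒ H = (1/3, 1/3)
2. E lies on line GM with GE:EM = 1:3 ⇒ E = (0, 1/4)
line EH meets MU at V = (3/5, 2/5)
H = E + t·(V−E) with t = 5/9, so EH:HV = 5/9:4/9

EH:HV = 5/4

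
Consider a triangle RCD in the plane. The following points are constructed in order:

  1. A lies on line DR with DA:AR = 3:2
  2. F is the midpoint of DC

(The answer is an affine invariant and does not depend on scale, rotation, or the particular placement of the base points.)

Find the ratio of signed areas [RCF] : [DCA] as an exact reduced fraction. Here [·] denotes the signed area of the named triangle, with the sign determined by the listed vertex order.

Work in coordinates with R = (0, 0), C = (1, 0), D = (0, 1).
1. A lies on line DR with DA:AR = 3:2 ⇒ A = (0, 2/5)
2. F is the midpoint of DC ⇒ F = (1/2, 1/2)
2·[RCF] = 1/2, 2·[DCA] = -3/5
[RCF]:[DCA] = 1/2:-3/5 = -5/6

[RCF]:[DCA] = -5/6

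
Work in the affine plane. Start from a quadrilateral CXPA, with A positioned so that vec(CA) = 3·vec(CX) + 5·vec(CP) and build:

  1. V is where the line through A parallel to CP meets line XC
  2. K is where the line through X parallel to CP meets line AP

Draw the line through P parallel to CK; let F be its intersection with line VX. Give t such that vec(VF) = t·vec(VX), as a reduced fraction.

Work in coordinates with C = (0, 0), X = (1, 0), P = (0, 1), A = (3, 5).
1. V is where the line through A parallel to CP meets line XC ⇒ V = (3, 0)
2. K is where the line through X parallel to CP meets line AP ⇒ K = (1, 7/3)
through P parallel to CK: direction (1, 7/3); meets VX at F = (-3/7, 0)
F = V + t·(X−V) with t = 12/7

t = 12/7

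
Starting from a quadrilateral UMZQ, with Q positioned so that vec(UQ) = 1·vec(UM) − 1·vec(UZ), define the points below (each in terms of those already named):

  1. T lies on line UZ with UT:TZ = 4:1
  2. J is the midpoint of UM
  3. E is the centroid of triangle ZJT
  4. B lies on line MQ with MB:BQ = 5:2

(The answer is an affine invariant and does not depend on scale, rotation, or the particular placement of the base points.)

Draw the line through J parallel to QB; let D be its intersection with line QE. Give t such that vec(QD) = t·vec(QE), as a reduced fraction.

Set U = (0, 0), M = (1, 0), Z = (0, 1), Q = (1, -1); any affine frame gives the same invariant.
1. T lies on line UZ with UT:TZ = 4:1 ⇒ T = (0, 4/5)
2. J is the midpoint of UM ⇒ J = (1/2, 0)
3. E is the centroid of triangle ZJT ⇒ E = (1/6, 3/5)
4. B lies on line MQ with MB:BQ = 5:2 ⇒ B = (1, -5/7)
through J parallel to QB: direction (0, 2/7); meets QE at D = (1/2, -1/25)
D = Q + t·(E−Q) with t = 3/5

t = 3/5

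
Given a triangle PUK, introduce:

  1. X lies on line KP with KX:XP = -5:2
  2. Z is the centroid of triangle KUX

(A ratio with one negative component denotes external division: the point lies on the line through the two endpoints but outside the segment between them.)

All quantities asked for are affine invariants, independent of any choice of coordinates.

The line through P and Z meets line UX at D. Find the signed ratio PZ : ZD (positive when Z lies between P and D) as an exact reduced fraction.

Choose coordinates P = (0, 0), U = (1, 0), K = (0, 1).
1. X lies on line KP with KX:XP = -5:2 ⇒ X = (0, -2/3)
2. Z is the centroid of triangle KUX ⇒ Z = (1/3, 1/9)
line PZ meets UX at D = (2, 2/3)
Z = P + t·(D−P) with t = 1/6, so PZ:ZD = 1/6:5/6

PZ:ZD = 1/5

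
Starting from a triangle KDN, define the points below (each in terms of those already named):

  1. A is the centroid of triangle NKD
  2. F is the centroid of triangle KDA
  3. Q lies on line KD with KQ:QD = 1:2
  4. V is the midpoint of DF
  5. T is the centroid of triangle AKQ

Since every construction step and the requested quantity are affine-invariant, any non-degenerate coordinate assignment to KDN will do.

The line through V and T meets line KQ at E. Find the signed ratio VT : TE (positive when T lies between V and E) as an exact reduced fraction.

Set K = (0, 0), D = (1, 0), N = (0, 1); any affine frame gives the same invariant.
1. A is the centroid of triangle NKD ⇒ A = (1/3, 1/3)
2. F is the centroid of triangle KDA ⇒ F = (4/9, 1/9)
3. Q lies on line KD with KQ:QD = 1:2 ⇒ Q = (1/3, 0)
4. V is the midpoint of DF ⇒ V = (13/18, 1/18)
5. T is the centroid of triangle AKQ ⇒ T = (2/9, 1/9)
line VT meets KQ at E = (11/9, 0)
T = V + t·(E−V) with t = -1, so VT:TE = -1:2

VT:TE = -1/2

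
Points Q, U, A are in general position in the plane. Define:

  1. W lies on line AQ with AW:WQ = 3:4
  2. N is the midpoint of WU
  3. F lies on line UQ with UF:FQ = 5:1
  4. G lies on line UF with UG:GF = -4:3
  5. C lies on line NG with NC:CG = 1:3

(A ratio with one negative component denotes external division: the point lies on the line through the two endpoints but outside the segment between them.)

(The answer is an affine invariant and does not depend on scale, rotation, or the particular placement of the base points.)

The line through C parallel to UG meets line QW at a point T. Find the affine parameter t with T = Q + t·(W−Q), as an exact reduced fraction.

t = 3/8

Work in coordinates with Q = (0, 0), U = (1, 0), A = (0, 1).
1. W lies on line AQ with AW:WQ = 3:4 ⇒ W = (0, 4/7)
2. N is the midpoint of WU ⇒ N = (1/2, 2/7)
3. F lies on line UQ with UF:FQ = 5:1 ⇒ F = (1/6, 0)
4. G lies on line UF with UG:GF = -4:3 ⇒ G = (-7/3, 0)
5. C lies on line NG with NC:CG = 1:3 ⇒ C = (-5/24, 3/14)
through C parallel to UG: direction (-10/3, 0); meets QW at T = (0, 3/14)
T = Q + t·(W−Q) with t = 3/8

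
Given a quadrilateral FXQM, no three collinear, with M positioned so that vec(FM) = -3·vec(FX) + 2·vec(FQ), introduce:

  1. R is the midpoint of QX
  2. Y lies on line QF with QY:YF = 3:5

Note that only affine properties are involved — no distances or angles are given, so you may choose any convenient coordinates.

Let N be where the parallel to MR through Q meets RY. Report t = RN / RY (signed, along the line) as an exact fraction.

t = -16/5

Work in coordinates with F = (0, 0), X = (1, 0), Q = (0, 1), M = (-3, 2).
1. R is the midpoint of QX ⇒ R = (1/2, 1/2)
2. Y lies on line QF with QY:YF = 3:5 ⇒ Y = (0, 5/8)
through Q parallel to MR: direction (7/2, -3/2); meets RY at N = (21/10, 1/10)
N = R + t·(Y−R) with t = -16/5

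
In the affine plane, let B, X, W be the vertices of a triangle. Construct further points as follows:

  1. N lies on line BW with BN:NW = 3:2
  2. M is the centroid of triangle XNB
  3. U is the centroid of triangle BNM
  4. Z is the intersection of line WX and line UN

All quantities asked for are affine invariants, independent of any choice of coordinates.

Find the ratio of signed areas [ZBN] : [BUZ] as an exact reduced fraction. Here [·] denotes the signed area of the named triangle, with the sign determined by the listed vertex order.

[ZBN]:[BUZ] = 9/14

Choose coordinates B = (0, 0), X = (1, 0), W = (0, 1).
1. N lies on line BW with BN:NW = 3:2 ⇒ N = (0, 3/5)
2. M is the centroid of triangle XNB ⇒ M = (1/3, 1/5)
3. U is the centroid of triangle BNM ⇒ U = (1/9, 4/15)
4. Z is the intersection of line WX and line UN ⇒ Z = (-1/5, 6/5)
2·[ZBN] = 3/25, 2·[BUZ] = 14/75
[ZBN]:[BUZ] = 3/25:14/75 = 9/14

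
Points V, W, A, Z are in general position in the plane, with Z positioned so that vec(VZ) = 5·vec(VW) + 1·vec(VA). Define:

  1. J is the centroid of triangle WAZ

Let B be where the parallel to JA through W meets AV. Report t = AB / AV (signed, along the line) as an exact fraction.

Work in coordinates with V = (0, 0), W = (1, 0), A = (0, 1), Z = (5, 1).
1. J is the centroid of triangle WAZ ⇒ J = (2, 2/3)
through W parallel to JA: direction (-2, 1/3); meets AV at B = (0, 1/6)
B = A + t·(V−A) with t = 5/6

t = 5/6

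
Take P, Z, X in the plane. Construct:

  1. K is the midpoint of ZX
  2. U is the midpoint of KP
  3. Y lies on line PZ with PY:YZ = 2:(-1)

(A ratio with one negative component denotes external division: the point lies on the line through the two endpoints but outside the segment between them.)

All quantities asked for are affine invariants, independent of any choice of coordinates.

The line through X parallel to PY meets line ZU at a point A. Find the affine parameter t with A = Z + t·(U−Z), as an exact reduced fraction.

Assign P = (0, 0), Z = (1, 0), X = (0, 1) — the answer is frame-independent, so this choice is without loss of generality.
1. K is the midpoint of ZX ⇒ K = (1/2, 1/2)
2. U is the midpoint of KP ⇒ U = (1/4, 1/4)
3. Y lies on line PZ with PY:YZ = 2:(-1) ⇒ Y = (2, 0)
through X parallel to PY: direction (2, 0); meets ZU at A = (-2, 1)
A = Z + t·(U−Z) with t = 4

t = 4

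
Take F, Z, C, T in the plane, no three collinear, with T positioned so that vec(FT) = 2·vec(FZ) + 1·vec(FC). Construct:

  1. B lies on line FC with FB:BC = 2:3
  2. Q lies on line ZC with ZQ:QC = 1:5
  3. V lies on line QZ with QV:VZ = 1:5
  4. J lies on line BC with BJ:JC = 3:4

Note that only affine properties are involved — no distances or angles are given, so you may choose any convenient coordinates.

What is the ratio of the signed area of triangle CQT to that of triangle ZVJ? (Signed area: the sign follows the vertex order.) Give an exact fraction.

Assign F = (0, 0), Z = (1, 0), C = (0, 1), T = (2, 1) — the answer is frame-independent, so this choice is without loss of generality.
1. B lies on line FC with FB:BC = 2:3 ⇒ B = (0, 2/5)
2. Q lies on line ZC with ZQ:QC = 1:5 ⇒ Q = (5/6, 1/6)
3. V lies on line QZ with QV:VZ = 1:5 ⇒ V = (31/36, 5/36)
4. J lies on line BC with BJ:JC = 3:4 ⇒ J = (0, 23/35)
2·[CQT] = 5/3, 2·[ZVJ] = 1/21
[CQT]:[ZVJ] = 5/3:1/21 = 35

[CQT]:[ZVJ] = 35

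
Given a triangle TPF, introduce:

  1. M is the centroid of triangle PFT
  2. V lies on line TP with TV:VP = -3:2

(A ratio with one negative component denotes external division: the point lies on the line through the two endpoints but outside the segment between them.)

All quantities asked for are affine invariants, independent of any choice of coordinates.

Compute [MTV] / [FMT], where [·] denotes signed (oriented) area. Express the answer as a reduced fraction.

[MTV]:[FMT] = -3

Choose coordinates T = (0, 0), P = (1, 0), F = (0, 1).
1. M is the centroid of triangle PFT ⇒ M = (1/3, 1/3)
2. V lies on line TP with TV:VP = -3:2 ⇒ V = (3, 0)
2·[MTV] = 1, 2·[FMT] = -1/3
[MTV]:[FMT] = 1:-1/3 = -3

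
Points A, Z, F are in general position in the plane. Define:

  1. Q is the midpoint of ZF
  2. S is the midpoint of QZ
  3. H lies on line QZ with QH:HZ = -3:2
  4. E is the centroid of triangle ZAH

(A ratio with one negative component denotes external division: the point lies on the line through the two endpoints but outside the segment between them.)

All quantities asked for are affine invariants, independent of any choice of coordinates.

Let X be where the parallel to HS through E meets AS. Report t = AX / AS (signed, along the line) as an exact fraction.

t = 2/3

Choose coordinates A = (0, 0), Z = (1, 0), F = (0, 1).
1. Q is the midpoint of ZF ⇒ Q = (1/2, 1/2)
2. S is the midpoint of QZ ⇒ S = (3/4, 1/4)
3. H lies on line QZ with QH:HZ = -3:2 ⇒ H = (2, -1)
4. E is the centroid of triangle ZAH ⇒ E = (1, -1/3)
through E parallel to HS: direction (-5/4, 5/4); meets AS at X = (1/2, 1/6)
X = A + t·(S−A) with t = 2/3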